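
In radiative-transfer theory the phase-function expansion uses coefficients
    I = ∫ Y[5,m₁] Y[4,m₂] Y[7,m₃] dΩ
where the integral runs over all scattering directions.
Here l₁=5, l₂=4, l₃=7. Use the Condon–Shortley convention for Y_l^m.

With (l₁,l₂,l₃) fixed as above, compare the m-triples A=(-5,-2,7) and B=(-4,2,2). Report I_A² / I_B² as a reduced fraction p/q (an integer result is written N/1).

Same 5,4,7: normalisation and zero-m 3j drop out of the ratio.
A: Δ: 2! 8! 6! / 17! → 1/6126120; sum: t=2:+1/58060800 = 1/58060800; 3j²(5 4 7; -5 -2 7) = Δ·Π!·Σ² = 3/136  (sign +1)
B: Δ: 2! 8! 6! / 17! → 1/6126120; sum: t=1:−1/4838400 t=2:+1/483840 = 1/537600; 3j²(5 4 7; -4 2 2) = Δ·Π!·Σ² = 2187/170170  (sign -1)
I_A²/I_B² = (3/136)/(2187/170170) = 5005/2916

5005/2916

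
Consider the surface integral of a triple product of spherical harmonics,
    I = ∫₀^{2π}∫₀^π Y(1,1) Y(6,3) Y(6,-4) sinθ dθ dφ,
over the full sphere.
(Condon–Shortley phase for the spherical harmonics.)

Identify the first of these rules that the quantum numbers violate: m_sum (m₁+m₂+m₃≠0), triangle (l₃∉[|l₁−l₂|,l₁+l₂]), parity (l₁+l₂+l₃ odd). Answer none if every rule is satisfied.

parity

Σmᵢ = 0  ✓
l₃∈[|l₁−l₂|,l₁+l₂]=[5,7], have l₃=6  ✓
Σlᵢ = 13 ⇒ odd  ✗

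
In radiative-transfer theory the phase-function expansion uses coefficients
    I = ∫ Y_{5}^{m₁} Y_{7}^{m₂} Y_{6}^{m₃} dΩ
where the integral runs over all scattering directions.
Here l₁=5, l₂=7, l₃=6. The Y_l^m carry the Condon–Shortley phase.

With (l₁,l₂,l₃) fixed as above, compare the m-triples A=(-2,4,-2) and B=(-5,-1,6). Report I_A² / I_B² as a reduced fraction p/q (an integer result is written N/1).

Shared (l₁,l₂,l₃)=(5,7,6): N and (l;000)² cancel in I_A²/I_B².
A: Δ = 6!·4!·8!/19! = 1/174594420; Racah Σ t=3..6: t=3:−1/34836480 t=4:+1/1451520 t=5:−1/691200 t=6:+1/3110400 = -1/2150400; ⇒ 3j(5 7 6; -2 4 -2)² = 729/83980, sgn -1
B: Δ = 6!·4!·8!/19! = 1/174594420; Racah Σ t=6..6: t=6:+1/696729600 = 1/696729600; ⇒ 3j(5 7 6; -5 -1 6)² = 5/8398, sgn +1
I_A²/I_B² = (729/83980)/(5/8398) = 729/50

729/50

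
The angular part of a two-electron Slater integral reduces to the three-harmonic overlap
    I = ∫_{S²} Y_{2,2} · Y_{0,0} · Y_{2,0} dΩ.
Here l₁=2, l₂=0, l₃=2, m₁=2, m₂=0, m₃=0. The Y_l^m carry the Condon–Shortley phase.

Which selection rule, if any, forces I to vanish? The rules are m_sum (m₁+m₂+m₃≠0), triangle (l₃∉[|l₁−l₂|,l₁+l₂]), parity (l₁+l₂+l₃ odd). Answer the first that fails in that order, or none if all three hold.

m_sum

Σmᵢ = 2  ✗
l₃∈[|l₁−l₂|,l₁+l₂]=[2,2], have l₃=2
Σlᵢ = 4 ⇒ even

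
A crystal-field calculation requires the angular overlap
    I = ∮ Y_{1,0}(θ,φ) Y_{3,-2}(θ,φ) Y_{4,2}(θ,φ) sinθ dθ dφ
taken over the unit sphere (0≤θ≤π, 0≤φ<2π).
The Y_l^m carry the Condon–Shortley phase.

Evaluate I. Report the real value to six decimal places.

0.213244

m-sum 0 ✓  L=8 even ✓  2≤4≤4 ✓
Π(2lᵢ+1) = 3×7×9 = 189
triangle coeff Δ(1,3,4) = 1/252
Σ_t [0,0]: t=0:+1/36 = 1/36
(3j)²=4/63 [(1 3 4; 0 0 0)], sign=+1
Σ_t [0,0]: t=0:+1/120 = 1/120
(3j)²=1/21 [(1 3 4; 0 -2 2)], sign=+1
⇒ 4πI² = 4/7
I = (+1)√(4/7/(4π)) = 0.21324362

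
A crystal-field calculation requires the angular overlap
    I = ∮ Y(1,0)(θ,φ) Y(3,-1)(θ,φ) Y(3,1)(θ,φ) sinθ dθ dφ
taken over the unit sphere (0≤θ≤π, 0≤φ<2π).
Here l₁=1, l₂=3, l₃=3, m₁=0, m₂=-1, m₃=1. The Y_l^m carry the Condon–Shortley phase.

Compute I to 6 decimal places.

Σlᵢ=7 odd — θ-integrand is odd under cosθ→−cosθ; I=0

0.000000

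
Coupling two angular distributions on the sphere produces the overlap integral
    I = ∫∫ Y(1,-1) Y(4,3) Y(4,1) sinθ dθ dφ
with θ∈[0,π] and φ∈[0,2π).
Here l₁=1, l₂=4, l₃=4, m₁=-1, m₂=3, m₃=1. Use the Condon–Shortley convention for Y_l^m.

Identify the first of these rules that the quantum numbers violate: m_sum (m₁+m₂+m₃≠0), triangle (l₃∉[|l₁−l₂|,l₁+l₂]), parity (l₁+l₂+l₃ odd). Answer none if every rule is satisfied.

m_sum

azimuthal sum: -1 + 3 + 1 = 3  ✗
3 ≤ 4 ≤ 5 (triangle on l)
L = 1 + 4 + 4 = 9 (odd)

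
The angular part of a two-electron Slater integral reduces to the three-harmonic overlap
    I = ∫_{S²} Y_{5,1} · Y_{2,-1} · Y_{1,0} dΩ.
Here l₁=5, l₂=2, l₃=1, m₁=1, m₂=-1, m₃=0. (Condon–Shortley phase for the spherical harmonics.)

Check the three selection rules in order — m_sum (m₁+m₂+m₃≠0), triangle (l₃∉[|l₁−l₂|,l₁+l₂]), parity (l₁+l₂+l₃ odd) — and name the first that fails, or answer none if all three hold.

m₁+m₂+m₃ = 1 − 1 + 0 = 0  ✓
triangle: |5−2|=3 ≤ l₃=1 ≤ 5+2=7  ✗
parity: l₁+l₂+l₃ = 8 is even

triangle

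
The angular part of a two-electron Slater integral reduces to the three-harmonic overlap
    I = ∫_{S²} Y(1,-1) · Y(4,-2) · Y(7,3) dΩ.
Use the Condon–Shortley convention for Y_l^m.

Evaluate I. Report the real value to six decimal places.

0.000000

|1−4|≤7≤1+4 violated ⇒ I = 0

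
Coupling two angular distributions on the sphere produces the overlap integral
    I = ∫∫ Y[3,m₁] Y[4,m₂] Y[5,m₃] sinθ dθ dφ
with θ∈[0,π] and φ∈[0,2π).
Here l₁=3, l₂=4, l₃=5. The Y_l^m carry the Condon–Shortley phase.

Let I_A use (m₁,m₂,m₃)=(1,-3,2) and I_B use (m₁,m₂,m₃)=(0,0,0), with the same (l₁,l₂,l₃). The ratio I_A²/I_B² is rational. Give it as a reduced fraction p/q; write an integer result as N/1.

l's match ⇒ only the (l;m) 3-j factors differ between A and B.
A: triangle coeff Δ(3,4,5) = 1/180180; Σ_t [0,1]: t=0:+1/960 t=1:−1/4320 = 7/8640; (3j)²=343/12870 [(3 4 5; 1 -3 2)], sign=-1
B: triangle coeff Δ(3,4,5) = 1/180180; Σ_t [0,2]: t=0:+1/576 t=1:−1/144 t=2:+1/576 = -1/288; (3j)²=20/1001 [(3 4 5; 0 0 0)], sign=+1
I_A²/I_B² = (343/12870)/(20/1001) = 2401/1800

2401/1800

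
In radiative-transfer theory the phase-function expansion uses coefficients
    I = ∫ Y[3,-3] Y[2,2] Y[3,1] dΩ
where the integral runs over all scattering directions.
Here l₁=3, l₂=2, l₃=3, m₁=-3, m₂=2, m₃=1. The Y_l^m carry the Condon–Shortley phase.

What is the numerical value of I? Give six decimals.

0.132981

m-sum 0 ✓  L=8 even ✓  1≤3≤5 ✓
Π(2lᵢ+1) = 7×5×7 = 245
triangle coeff Δ(3,2,3) = 1/3780
Σ_t [0,2]: t=0:+1/24 t=1:−1/4 t=2:+1/24 = -1/6
(3j)²=4/105 [(3 2 3; 0 0 0)], sign=+1
Σ_t [2,2]: t=2:+1/96 = 1/96
(3j)²=1/42 [(3 2 3; -3 2 1)], sign=+1
⇒ 4πI² = 2/9
I = (+1)√(2/9/(4π)) = 0.13298076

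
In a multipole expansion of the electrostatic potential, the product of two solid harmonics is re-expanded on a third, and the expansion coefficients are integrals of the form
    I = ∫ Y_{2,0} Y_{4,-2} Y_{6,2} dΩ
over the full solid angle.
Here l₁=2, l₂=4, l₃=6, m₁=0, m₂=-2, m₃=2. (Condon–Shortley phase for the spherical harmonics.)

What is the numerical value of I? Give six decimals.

Checks pass: Σm=0; 12 even; l₃=6∈[2,6].
(2·2+1)(2·4+1)(2·6+1) = 585
Δ: 0! 4! 8! / 13! → 1/6435
sum: t=0:+1/2304 = 1/2304
3j²(2 4 6; 0 0 0) = Δ·Π!·Σ² = 5/143  (sign +1)
sum: t=0:+1/5760 = 1/5760
3j²(2 4 6; 0 -2 2) = Δ·Π!·Σ² = 56/2145  (sign +1)
combine: 4πI² = 585·5/143·56/2145 = 840/1573
take √, sign +1: I = 0.20614383

0.206144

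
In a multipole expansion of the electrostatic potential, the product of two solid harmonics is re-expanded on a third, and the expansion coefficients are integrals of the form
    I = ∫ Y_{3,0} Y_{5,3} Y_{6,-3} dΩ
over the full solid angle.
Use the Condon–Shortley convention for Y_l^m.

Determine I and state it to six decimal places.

m-sum 0 ✓  L=14 even ✓  2≤6≤8 ✓
Π(2lᵢ+1) = 7×11×13 = 1001
triangle coeff Δ(3,5,6) = 1/675675
Σ_t [0,2]: t=0:+1/8640 t=1:−1/2304 t=2:+1/8640 = -7/34560
(3j)²=7/429 [(3 5 6; 0 0 0)], sign=-1
Σ_t [0,2]: t=0:+1/483840 t=1:−1/20160 t=2:+1/17280 = 1/96768
(3j)²=1/1001 [(3 5 6; 0 3 -3)], sign=-1
⇒ 4πI² = 7/429
I = (+1)√(7/429/(4π)) = 0.03603425

0.036034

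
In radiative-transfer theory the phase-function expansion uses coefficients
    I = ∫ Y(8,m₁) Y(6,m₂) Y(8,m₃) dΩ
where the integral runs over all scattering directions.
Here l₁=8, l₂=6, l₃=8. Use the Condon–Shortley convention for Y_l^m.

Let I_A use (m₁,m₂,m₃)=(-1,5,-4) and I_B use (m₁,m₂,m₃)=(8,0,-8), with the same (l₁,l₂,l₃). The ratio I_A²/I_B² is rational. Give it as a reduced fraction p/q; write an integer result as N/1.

729/676

Same 8,6,8: normalisation and zero-m 3j drop out of the ratio.
A: Δ: 6! 10! 6! / 23! → 1/13742520792; sum: t=5:−1/1492992000 t=6:+1/2612736000 = -1/3483648000; 3j²(8 6 8; -1 5 -4) = Δ·Π!·Σ² = 486/96577  (sign -1)
B: Δ: 6! 10! 6! / 23! → 1/13742520792; sum: t=0:+1/1881169920000 = 1/1881169920000; 3j²(8 6 8; 8 0 -8) = Δ·Π!·Σ² = 104/22287  (sign +1)
I_A²/I_B² = (486/96577)/(104/22287) = 729/676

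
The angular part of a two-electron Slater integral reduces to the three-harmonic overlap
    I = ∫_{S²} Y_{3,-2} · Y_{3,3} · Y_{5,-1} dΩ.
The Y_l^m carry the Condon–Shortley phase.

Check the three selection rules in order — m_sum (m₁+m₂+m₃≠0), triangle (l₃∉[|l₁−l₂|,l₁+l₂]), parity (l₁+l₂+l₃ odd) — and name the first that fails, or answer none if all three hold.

parity

azimuthal sum: -2 + 3 − 1 = 0  ✓
0 ≤ 5 ≤ 6 (triangle on l)  ✓
L = 3 + 3 + 5 = 11 (odd)  ✗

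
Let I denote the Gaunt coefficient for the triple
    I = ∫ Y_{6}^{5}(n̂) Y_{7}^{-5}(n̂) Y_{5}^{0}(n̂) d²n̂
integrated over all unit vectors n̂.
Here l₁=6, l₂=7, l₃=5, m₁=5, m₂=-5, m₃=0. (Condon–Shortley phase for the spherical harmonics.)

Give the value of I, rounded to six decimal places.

m-sum 0 ✓  L=18 even ✓  1≤5≤13 ✓
Π(2lᵢ+1) = 13×15×11 = 2145
triangle coeff Δ(6,7,5) = 1/174594420
Σ_t [2,6]: t=2:+1/4147200 t=3:−1/207360 t=4:+1/82944 t=5:−1/207360 t=6:+1/4147200 = 1/345600
(3j)²=420/46189 [(6 7 5; 0 0 0)], sign=-1
Σ_t [0,1]: t=0:+1/11612160 t=1:−1/14515200 = 1/58060800
(3j)²=55/58786 [(6 7 5; 5 -5 0)], sign=-1
⇒ 4πI² = 24750/1356277
I = (+1)√(24750/1356277/(4π)) = 0.03810733

0.038107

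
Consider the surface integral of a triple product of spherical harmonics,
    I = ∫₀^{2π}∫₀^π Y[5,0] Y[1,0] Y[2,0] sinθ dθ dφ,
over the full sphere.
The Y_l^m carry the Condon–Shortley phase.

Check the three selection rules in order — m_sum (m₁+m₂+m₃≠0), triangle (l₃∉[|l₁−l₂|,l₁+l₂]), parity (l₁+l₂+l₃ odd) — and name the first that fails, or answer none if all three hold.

azimuthal sum: 0 + 0 + 0 = 0  ✓
4 ≤ 2 ≤ 6 (triangle on l)  ✗
L = 5 + 1 + 2 = 8 (even)

triangle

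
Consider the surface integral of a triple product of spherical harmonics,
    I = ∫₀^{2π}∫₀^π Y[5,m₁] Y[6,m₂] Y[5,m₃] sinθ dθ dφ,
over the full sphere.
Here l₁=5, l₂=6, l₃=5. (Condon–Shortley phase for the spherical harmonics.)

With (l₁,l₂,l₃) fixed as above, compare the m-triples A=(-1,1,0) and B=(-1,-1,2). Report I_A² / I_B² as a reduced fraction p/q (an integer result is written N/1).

Shared (l₁,l₂,l₃)=(5,6,5): N and (l;000)² cancel in I_A²/I_B².
A: Δ = 6!·4!·6!/17! = 1/28588560; Racah Σ t=2..6: t=2:+1/138240 t=3:−1/10368 t=4:+1/6912 t=5:−1/34560 t=6:+1/2073600 = 7/259200; ⇒ 3j(5 6 5; -1 1 0)² = 28/7293, sgn -1
B: Δ = 6!·4!·6!/17! = 1/28588560; Racah Σ t=2..5: t=2:+1/41472 t=3:−1/10368 t=4:+1/23040 t=5:−1/518400 = -1/32400; ⇒ 3j(5 6 5; -1 -1 2)² = 128/12155, sgn +1
I_A²/I_B² = (28/7293)/(128/12155) = 35/96

35/96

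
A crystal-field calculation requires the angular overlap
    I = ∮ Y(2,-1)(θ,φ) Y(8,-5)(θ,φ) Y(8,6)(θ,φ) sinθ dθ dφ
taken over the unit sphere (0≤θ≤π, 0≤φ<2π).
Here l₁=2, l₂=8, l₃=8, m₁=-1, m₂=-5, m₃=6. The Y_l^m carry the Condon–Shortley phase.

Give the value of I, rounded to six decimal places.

Checks pass: Σm=0; 18 even; l₃=8∈[6,10].
(2·2+1)(2·8+1)(2·8+1) = 1445
Δ: 2! 2! 14! / 19! → 1/348840
sum: t=0:+1/116121600 t=1:−1/25401600 t=2:+1/116121600 = -1/45158400
3j²(2 8 8; 0 0 0) = Δ·Π!·Σ² = 24/1615  (sign -1)
sum: t=1:−1/1916006400 t=2:+1/12454041600 = -1/2264371200
3j²(2 8 8; -1 -5 6) = Δ·Π!·Σ² = 847/38760  (sign -1)
combine: 4πI² = 1445·24/1615·847/38760 = 847/1805
take √, sign +1: I = 0.19324051

0.193241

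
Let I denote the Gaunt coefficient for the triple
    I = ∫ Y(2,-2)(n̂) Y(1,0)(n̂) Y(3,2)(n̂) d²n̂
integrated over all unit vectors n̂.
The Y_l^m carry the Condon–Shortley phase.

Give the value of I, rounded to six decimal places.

Rules hold: Σm=0, L=6 even, 1≤3≤3.
N = 5·3·7 = 105
Δ = 0!·4!·2!/7! = 1/105
Racah Σ t=0..0: t=0:+1/4 = 1/4
⇒ 3j(2 1 3; 0 0 0)² = 3/35, sgn -1
Racah Σ t=0..0: t=0:+1/24 = 1/24
⇒ 3j(2 1 3; -2 0 2)² = 1/21, sgn -1
4πI² = N·(3j₀)²·(3jₘ)² = 3/7
I = +1·√(0.428571/4π) = 0.18467439

0.184674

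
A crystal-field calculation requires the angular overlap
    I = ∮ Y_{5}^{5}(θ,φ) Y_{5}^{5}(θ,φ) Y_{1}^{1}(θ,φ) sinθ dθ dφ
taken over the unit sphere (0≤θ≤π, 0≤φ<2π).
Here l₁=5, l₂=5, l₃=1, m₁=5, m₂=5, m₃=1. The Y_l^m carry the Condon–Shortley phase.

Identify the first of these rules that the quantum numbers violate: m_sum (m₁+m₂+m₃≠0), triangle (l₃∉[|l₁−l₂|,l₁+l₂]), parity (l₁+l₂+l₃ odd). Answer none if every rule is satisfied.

Σmᵢ = 11  ✗
l₃∈[|l₁−l₂|,l₁+l₂]=[0,10], have l₃=1
Σlᵢ = 11 ⇒ odd

m_sum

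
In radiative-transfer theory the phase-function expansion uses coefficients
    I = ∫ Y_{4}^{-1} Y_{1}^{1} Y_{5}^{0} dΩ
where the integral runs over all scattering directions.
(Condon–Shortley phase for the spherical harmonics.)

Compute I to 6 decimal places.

Rules hold: Σm=0, L=10 even, 3≤5≤5.
N = 9·3·11 = 297
Δ = 0!·8!·2!/11! = 1/495
Racah Σ t=0..0: t=0:+1/576 = 1/576
⇒ 3j(4 1 5; 0 0 0)² = 5/99, sgn -1
Racah Σ t=0..0: t=0:+1/1440 = 1/1440
⇒ 3j(4 1 5; -1 1 0)² = 2/99, sgn -1
4πI² = N·(3j₀)²·(3jₘ)² = 10/33
I = +1·√(0.30303/4π) = 0.15528807

0.155288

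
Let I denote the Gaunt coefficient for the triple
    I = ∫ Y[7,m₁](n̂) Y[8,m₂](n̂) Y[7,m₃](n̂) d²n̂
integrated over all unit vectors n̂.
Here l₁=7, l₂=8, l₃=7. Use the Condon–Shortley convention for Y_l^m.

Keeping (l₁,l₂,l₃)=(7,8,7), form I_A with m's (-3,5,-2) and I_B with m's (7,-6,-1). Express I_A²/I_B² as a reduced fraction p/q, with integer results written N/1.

99/637

Shared (l₁,l₂,l₃)=(7,8,7): N and (l;000)² cancel in I_A²/I_B².
A: Δ = 8!·6!·8!/23! = 1/22086194130; Racah Σ t=5..8: t=5:−1/3483648000 t=6:+1/348364800 t=7:−1/261273600 t=8:+1/1393459200 = -11/20901888000; ⇒ 3j(7 8 7; -3 5 -2)² = 66/37145, sgn +1
B: Δ = 8!·6!·8!/23! = 1/22086194130; Racah Σ t=0..0: t=0:+1/41803776000 = 1/41803776000; ⇒ 3j(7 8 7; 7 -6 -1)² = 1274/111435, sgn +1
I_A²/I_B² = (66/37145)/(1274/111435) = 99/637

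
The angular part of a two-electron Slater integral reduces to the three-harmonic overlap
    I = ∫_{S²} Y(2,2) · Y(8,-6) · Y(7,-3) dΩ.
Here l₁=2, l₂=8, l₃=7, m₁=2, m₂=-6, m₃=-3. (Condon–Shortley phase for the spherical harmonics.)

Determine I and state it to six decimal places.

0.000000

2 − 6 − 3 = -7 ≠ 0: azimuthal integral kills it; I = 0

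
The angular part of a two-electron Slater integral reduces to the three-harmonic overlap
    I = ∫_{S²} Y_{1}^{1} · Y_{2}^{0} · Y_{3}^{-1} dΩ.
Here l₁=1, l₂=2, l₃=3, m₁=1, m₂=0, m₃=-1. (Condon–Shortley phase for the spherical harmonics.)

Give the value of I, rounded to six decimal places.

-0.202301

m-sum 0 ✓  L=6 even ✓  1≤3≤3 ✓
Π(2lᵢ+1) = 3×5×7 = 105
triangle coeff Δ(1,2,3) = 1/105
Σ_t [0,0]: t=0:+1/4 = 1/4
(3j)²=3/35 [(1 2 3; 0 0 0)], sign=-1
Σ_t [0,0]: t=0:+1/8 = 1/8
(3j)²=2/35 [(1 2 3; 1 0 -1)], sign=+1
⇒ 4πI² = 18/35
I = (-1)√(18/35/(4π)) = -0.20230066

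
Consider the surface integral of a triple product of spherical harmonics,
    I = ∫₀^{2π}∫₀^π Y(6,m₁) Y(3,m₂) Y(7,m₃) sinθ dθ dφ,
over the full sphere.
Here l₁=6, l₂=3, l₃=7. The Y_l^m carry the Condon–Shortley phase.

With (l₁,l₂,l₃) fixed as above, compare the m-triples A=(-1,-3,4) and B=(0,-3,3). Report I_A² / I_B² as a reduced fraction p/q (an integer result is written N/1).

22/21

l's match ⇒ only the (l;m) 3-j factors differ between A and B.
A: triangle coeff Δ(6,3,7) = 1/2042040; Σ_t [0,0]: t=0:+1/1451520 = 1/1451520; (3j)²=75/3094 [(6 3 7; -1 -3 4)], sign=-1
B: triangle coeff Δ(6,3,7) = 1/2042040; Σ_t [0,0]: t=0:+1/829440 = 1/829440; (3j)²=225/9724 [(6 3 7; 0 -3 3)], sign=+1
I_A²/I_B² = (75/3094)/(225/9724) = 22/21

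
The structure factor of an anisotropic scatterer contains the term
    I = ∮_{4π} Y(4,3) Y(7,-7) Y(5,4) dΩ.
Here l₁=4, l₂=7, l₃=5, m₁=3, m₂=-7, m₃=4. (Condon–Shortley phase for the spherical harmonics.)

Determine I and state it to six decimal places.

Rules hold: Σm=0, L=16 even, 3≤5≤11.
N = 9·15·11 = 1485
Δ = 6!·2!·8!/17! = 1/6126120
Racah Σ t=2..4: t=2:+1/69120 t=3:−1/20736 t=4:+1/69120 = -1/51840
⇒ 3j(4 7 5; 0 0 0)² = 280/21879, sgn +1
Racah Σ t=0..0: t=0:+1/29030400 = 1/29030400
⇒ 3j(4 7 5; 3 -7 4)² = 21/680, sgn -1
4πI² = N·(3j₀)²·(3jₘ)² = 2205/3757
I = -1·√(0.586904/4π) = -0.21611194

-0.216112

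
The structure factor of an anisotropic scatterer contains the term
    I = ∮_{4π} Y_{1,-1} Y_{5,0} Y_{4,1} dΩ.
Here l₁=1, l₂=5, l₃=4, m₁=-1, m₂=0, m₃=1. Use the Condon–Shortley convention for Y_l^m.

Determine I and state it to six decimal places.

m-sum 0 ✓  L=10 even ✓  4≤4≤6 ✓
Π(2lᵢ+1) = 3×11×9 = 297
triangle coeff Δ(1,5,4) = 1/495
Σ_t [1,1]: t=1:−1/576 = -1/576
(3j)²=5/99 [(1 5 4; 0 0 0)], sign=-1
Σ_t [2,2]: t=2:+1/1440 = 1/1440
(3j)²=2/99 [(1 5 4; -1 0 1)], sign=-1
⇒ 4πI² = 10/33
I = (+1)√(10/33/(4π)) = 0.15528807

0.155288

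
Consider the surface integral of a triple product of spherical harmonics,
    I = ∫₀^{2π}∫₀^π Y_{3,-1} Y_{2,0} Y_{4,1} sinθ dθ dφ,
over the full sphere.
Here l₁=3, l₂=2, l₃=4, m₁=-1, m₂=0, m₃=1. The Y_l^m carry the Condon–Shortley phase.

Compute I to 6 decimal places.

l₁+l₂+l₃=9 is odd: 3j(l;000)=0 ⇒ I=0

0.000000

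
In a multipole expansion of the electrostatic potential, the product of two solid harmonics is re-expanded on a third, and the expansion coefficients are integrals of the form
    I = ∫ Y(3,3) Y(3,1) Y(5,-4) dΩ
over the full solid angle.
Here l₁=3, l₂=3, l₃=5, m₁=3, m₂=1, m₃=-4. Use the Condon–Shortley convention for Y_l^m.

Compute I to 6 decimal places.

Σlᵢ=11 odd — θ-integrand is odd under cosθ→−cosθ; I=0

0.000000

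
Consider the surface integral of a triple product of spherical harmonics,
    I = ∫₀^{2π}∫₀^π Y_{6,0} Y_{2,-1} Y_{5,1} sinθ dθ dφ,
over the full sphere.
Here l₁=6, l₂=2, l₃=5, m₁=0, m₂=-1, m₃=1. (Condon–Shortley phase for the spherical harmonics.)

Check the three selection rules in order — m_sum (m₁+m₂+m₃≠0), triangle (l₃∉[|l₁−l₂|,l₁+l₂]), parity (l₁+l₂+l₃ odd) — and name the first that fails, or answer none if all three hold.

parity

Σmᵢ = 0  ✓
l₃∈[|l₁−l₂|,l₁+l₂]=[4,8], have l₃=5  ✓
Σlᵢ = 13 ⇒ odd  ✗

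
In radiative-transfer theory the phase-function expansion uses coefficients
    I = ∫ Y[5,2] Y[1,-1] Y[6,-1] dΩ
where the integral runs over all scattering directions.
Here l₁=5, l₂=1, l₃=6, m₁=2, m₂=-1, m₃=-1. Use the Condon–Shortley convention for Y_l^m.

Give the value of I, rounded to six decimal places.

-0.129207

Rules hold: Σm=0, L=12 even, 4≤6≤6.
N = 11·3·13 = 429
Δ = 0!·10!·2!/13! = 1/858
Racah Σ t=0..0: t=0:+1/14400 = 1/14400
⇒ 3j(5 1 6; 0 0 0)² = 6/143, sgn +1
Racah Σ t=0..0: t=0:+1/60480 = 1/60480
⇒ 3j(5 1 6; 2 -1 -1)² = 5/429, sgn -1
4πI² = N·(3j₀)²·(3jₘ)² = 30/143
I = -1·√(0.20979/4π) = -0.12920749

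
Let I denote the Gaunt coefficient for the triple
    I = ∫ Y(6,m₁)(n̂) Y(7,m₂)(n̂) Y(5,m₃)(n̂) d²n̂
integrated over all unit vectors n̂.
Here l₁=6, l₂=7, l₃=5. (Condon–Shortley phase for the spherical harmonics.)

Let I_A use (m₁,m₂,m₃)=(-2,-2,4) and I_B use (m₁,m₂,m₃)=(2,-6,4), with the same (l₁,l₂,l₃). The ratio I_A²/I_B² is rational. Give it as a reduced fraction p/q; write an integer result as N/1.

9604/24167

Shared (l₁,l₂,l₃)=(6,7,5): N and (l;000)² cancel in I_A²/I_B².
A: Δ = 8!·4!·6!/19! = 1/174594420; Racah Σ t=4..5: t=4:+1/1658880 t=5:−1/3110400 = 7/24883200; ⇒ 3j(6 7 5; -2 -2 4)² = 4802/692835, sgn -1
B: Δ = 8!·4!·6!/19! = 1/174594420; Racah Σ t=0..1: t=0:+1/116121600 t=1:−1/21772800 = -13/348364800; ⇒ 3j(6 7 5; 2 -6 4)² = 169/9690, sgn +1
I_A²/I_B² = (4802/692835)/(169/9690) = 9604/24167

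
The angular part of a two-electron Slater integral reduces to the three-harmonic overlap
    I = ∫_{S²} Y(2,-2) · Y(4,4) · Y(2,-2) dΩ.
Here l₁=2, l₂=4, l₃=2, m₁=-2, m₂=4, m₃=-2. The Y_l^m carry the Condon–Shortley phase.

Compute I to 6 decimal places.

Checks pass: Σm=0; 8 even; l₃=2∈[2,6].
(2·2+1)(2·4+1)(2·2+1) = 225
Δ: 4! 0! 4! / 9! → 1/630
sum: t=2:+1/16 = 1/16
3j²(2 4 2; 0 0 0) = Δ·Π!·Σ² = 2/35  (sign +1)
sum: t=4:+1/576 = 1/576
3j²(2 4 2; -2 4 -2) = Δ·Π!·Σ² = 1/9  (sign +1)
combine: 4πI² = 225·2/35·1/9 = 10/7
take √, sign +1: I = 0.33716777

0.337168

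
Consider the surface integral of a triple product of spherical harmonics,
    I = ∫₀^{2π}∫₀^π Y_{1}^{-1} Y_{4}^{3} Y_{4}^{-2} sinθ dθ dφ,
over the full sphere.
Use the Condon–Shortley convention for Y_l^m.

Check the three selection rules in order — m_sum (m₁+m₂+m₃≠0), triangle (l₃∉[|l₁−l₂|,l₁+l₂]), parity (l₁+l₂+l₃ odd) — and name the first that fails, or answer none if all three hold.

Σmᵢ = 0  ✓
l₃∈[|l₁−l₂|,l₁+l₂]=[3,5], have l₃=4  ✓
Σlᵢ = 9 ⇒ odd  ✗

parity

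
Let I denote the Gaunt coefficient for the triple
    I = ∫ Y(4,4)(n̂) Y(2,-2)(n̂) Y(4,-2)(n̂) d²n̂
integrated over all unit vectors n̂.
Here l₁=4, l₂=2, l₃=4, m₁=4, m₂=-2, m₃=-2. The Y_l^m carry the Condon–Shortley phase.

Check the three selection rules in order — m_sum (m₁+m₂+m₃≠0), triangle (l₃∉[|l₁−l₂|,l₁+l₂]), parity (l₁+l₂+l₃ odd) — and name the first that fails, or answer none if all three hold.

none

Σmᵢ = 0  ✓
l₃∈[|l₁−l₂|,l₁+l₂]=[2,6], have l₃=4  ✓
Σlᵢ = 10 ⇒ even  ✓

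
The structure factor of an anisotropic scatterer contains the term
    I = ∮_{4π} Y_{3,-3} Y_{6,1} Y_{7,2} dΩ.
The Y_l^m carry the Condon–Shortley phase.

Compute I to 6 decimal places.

-0.170823

Checks pass: Σm=0; 16 even; l₃=7∈[3,9].
(2·3+1)(2·6+1)(2·7+1) = 1365
Δ: 2! 4! 10! / 17! → 1/2042040
sum: t=0:+1/207360 t=1:−1/57600 t=2:+1/207360 = -1/129600
3j²(3 6 7; 0 0 0) = Δ·Π!·Σ² = 168/12155  (sign +1)
sum: t=2:+1/691200 = 1/691200
3j²(3 6 7; -3 1 2) = Δ·Π!·Σ² = 189/9724  (sign -1)
combine: 4πI² = 1365·168/12155·189/9724 = 166698/454597
take √, sign -1: I = -0.17082325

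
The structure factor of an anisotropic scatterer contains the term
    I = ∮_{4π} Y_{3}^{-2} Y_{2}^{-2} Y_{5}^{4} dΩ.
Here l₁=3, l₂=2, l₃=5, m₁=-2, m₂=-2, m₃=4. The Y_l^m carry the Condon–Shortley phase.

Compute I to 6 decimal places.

0.268967

m-sum 0 ✓  L=10 even ✓  1≤5≤5 ✓
Π(2lᵢ+1) = 7×5×11 = 385
triangle coeff Δ(3,2,5) = 1/2310
Σ_t [0,0]: t=0:+1/144 = 1/144
(3j)²=10/231 [(3 2 5; 0 0 0)], sign=-1
Σ_t [0,0]: t=0:+1/2880 = 1/2880
(3j)²=3/55 [(3 2 5; -2 -2 4)], sign=-1
⇒ 4πI² = 10/11
I = (+1)√(10/11/(4π)) = 0.26896683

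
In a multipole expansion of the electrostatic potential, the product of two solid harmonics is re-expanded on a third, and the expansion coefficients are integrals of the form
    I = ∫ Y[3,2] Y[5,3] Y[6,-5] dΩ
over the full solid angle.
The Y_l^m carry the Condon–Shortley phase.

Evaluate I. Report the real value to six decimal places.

-0.169016

m-sum 0 ✓  L=14 even ✓  2≤6≤8 ✓
Π(2lᵢ+1) = 7×11×13 = 1001
triangle coeff Δ(3,5,6) = 1/675675
Σ_t [0,2]: t=0:+1/8640 t=1:−1/2304 t=2:+1/8640 = -7/34560
(3j)²=7/429 [(3 5 6; 0 0 0)], sign=-1
Σ_t [0,1]: t=0:+1/483840 t=1:−1/120960 = -1/161280
(3j)²=2/91 [(3 5 6; 2 3 -5)], sign=+1
⇒ 4πI² = 14/39
I = (-1)√(14/39/(4π)) = -0.16901560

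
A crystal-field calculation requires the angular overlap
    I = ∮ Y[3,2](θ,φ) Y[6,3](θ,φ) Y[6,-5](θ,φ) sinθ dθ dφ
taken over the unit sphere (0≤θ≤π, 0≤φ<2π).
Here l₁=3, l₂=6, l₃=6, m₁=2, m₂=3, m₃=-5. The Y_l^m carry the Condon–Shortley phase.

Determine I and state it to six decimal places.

L=15 odd ⇒ parity kills the (l;000) factor ⇒ I = 0

0.000000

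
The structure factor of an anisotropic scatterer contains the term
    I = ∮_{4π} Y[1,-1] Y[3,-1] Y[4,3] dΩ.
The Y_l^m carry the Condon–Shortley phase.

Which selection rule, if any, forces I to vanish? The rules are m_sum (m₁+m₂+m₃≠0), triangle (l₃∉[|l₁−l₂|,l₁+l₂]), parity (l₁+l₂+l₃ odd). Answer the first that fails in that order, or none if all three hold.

m_sum

azimuthal sum: -1 − 1 + 3 = 1  ✗
2 ≤ 4 ≤ 4 (triangle on l)
L = 1 + 3 + 4 = 8 (even)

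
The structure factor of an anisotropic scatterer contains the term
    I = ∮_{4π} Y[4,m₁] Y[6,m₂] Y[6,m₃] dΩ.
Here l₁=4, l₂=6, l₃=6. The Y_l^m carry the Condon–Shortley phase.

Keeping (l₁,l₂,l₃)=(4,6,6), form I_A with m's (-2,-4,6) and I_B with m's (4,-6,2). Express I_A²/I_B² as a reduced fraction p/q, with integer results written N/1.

Same 4,6,6: normalisation and zero-m 3j drop out of the ratio.
A: Δ: 4! 4! 8! / 17! → 1/15315300; sum: t=2:+1/3870720 = 1/3870720; 3j²(4 6 6; -2 -4 6) = Δ·Π!·Σ² = 135/6188  (sign +1)
B: Δ: 4! 4! 8! / 17! → 1/15315300; sum: t=0:+1/23224320 = 1/23224320; 3j²(4 6 6; 4 -6 2) = Δ·Π!·Σ² = 1/442  (sign +1)
I_A²/I_B² = (135/6188)/(1/442) = 135/14

135/14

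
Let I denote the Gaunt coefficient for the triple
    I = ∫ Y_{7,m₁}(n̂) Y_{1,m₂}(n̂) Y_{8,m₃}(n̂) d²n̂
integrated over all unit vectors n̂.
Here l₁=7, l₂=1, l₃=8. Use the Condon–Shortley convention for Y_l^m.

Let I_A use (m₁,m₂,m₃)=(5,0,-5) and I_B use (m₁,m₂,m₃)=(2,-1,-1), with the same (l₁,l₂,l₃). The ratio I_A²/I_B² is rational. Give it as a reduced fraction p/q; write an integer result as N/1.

13/7

Same 7,1,8: normalisation and zero-m 3j drop out of the ratio.
A: Δ: 0! 14! 2! / 17! → 1/2040; sum: t=0:+1/958003200 = 1/958003200; 3j²(7 1 8; 5 0 -5) = Δ·Π!·Σ² = 13/680  (sign -1)
B: Δ: 0! 14! 2! / 17! → 1/2040; sum: t=0:+1/87091200 = 1/87091200; 3j²(7 1 8; 2 -1 -1) = Δ·Π!·Σ² = 7/680  (sign -1)
I_A²/I_B² = (13/680)/(7/680) = 13/7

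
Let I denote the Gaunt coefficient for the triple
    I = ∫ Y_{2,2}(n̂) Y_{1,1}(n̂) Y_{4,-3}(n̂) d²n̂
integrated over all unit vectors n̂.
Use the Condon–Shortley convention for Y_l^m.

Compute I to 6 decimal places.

|2−1|≤4≤2+1 violated ⇒ I = 0

0.000000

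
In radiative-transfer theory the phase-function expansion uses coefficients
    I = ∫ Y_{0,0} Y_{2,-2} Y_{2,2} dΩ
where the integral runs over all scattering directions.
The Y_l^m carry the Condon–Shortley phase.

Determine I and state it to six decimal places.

0.282095

Rules hold: Σm=0, L=4 even, 2≤2≤2.
N = 1·5·5 = 25
Δ = 0!·0!·4!/5! = 1/5
Racah Σ t=0..0: t=0:+1/4 = 1/4
⇒ 3j(0 2 2; 0 0 0)² = 1/5, sgn +1
Racah Σ t=0..0: t=0:+1/24 = 1/24
⇒ 3j(0 2 2; 0 -2 2)² = 1/5, sgn +1
4πI² = N·(3j₀)²·(3jₘ)² = 1/1
I = +1·√(1/4π) = 0.28209479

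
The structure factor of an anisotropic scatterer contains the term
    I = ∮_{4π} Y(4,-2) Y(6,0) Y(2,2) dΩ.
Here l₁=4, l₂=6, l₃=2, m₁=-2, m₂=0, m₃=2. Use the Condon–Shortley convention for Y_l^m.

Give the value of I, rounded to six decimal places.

Rules hold: Σm=0, L=12 even, 2≤2≤10.
N = 9·13·5 = 585
Δ = 8!·0!·4!/13! = 1/6435
Racah Σ t=4..4: t=4:+1/2304 = 1/2304
⇒ 3j(4 6 2; 0 0 0)² = 5/143, sgn +1
Racah Σ t=6..6: t=6:+1/34560 = 1/34560
⇒ 3j(4 6 2; -2 0 2)² = 1/429, sgn +1
4πI² = N·(3j₀)²·(3jₘ)² = 75/1573
I = +1·√(0.0476796/4π) = 0.06159725

0.061597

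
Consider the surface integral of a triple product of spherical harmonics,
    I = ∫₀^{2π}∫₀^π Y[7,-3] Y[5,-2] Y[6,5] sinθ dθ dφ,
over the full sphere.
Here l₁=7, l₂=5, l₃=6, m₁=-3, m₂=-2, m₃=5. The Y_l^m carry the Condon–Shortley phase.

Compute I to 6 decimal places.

-0.138752

Checks pass: Σm=0; 18 even; l₃=6∈[2,12].
(2·7+1)(2·5+1)(2·6+1) = 2145
Δ: 6! 8! 4! / 19! → 1/174594420
sum: t=1:−1/4147200 t=2:+1/207360 t=3:−1/82944 t=4:+1/207360 t=5:−1/4147200 = -1/345600
3j²(7 5 6; 0 0 0) = Δ·Π!·Σ² = 420/46189  (sign -1)
sum: t=2:+1/11612160 t=3:−1/4354560 = -1/6967296
3j²(7 5 6; -3 -2 5) = Δ·Π!·Σ² = 625/50388  (sign +1)
combine: 4πI² = 2145·420/46189·625/50388 = 328125/1356277
take √, sign -1: I = -0.13875241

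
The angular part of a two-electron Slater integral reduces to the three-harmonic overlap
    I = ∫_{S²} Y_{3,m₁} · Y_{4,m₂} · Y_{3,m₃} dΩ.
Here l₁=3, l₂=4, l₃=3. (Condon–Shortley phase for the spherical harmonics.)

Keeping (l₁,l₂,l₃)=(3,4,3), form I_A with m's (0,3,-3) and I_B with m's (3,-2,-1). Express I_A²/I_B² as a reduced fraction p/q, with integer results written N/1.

Shared (l₁,l₂,l₃)=(3,4,3): N and (l;000)² cancel in I_A²/I_B².
A: Δ = 4!·2!·4!/11! = 1/34650; Racah Σ t=3..3: t=3:−1/288 = -1/288; ⇒ 3j(3 4 3; 0 3 -3)² = 1/22, sgn -1
B: Δ = 4!·2!·4!/11! = 1/34650; Racah Σ t=0..0: t=0:+1/192 = 1/192; ⇒ 3j(3 4 3; 3 -2 -1)² = 3/77, sgn +1
I_A²/I_B² = (1/22)/(3/77) = 7/6

7/6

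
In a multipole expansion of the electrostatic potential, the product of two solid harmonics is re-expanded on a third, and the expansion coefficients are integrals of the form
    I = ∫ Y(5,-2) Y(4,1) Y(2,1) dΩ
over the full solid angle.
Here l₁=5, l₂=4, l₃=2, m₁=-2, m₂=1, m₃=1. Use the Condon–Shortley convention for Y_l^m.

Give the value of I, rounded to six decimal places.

0.000000

L=11 odd ⇒ parity kills the (l;000) factor ⇒ I = 0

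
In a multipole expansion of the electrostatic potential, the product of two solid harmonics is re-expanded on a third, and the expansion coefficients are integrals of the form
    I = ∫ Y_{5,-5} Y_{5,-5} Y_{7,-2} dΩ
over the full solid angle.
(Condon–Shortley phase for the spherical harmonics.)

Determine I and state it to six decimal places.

m-sum = -5 − 5 − 2 = -12 ≠ 0 ⇒ I = 0

0.000000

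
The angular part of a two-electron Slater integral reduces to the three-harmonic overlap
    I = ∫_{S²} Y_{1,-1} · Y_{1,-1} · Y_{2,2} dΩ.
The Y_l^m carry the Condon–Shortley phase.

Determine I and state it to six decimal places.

0.309019

Checks pass: Σm=0; 4 even; l₃=2∈[0,2].
(2·1+1)(2·1+1)(2·2+1) = 45
Δ: 0! 2! 2! / 5! → 1/30
sum: t=0:+1/1 = 1/1
3j²(1 1 2; 0 0 0) = Δ·Π!·Σ² = 2/15  (sign +1)
sum: t=0:+1/4 = 1/4
3j²(1 1 2; -1 -1 2) = Δ·Π!·Σ² = 1/5  (sign +1)
combine: 4πI² = 45·2/15·1/5 = 6/5
take √, sign +1: I = 0.30901936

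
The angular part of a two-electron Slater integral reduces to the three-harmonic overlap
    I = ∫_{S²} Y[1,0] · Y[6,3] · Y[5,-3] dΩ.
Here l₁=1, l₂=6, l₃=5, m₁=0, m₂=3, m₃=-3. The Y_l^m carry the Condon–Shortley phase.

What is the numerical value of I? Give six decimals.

Rules hold: Σm=0, L=12 even, 5≤5≤7.
N = 3·13·11 = 429
Δ = 2!·0!·10!/13! = 1/858
Racah Σ t=1..1: t=1:−1/14400 = -1/14400
⇒ 3j(1 6 5; 0 0 0)² = 6/143, sgn +1
Racah Σ t=1..1: t=1:−1/80640 = -1/80640
⇒ 3j(1 6 5; 0 3 -3)² = 9/286, sgn -1
4πI² = N·(3j₀)²·(3jₘ)² = 81/143
I = -1·√(0.566434/4π) = -0.21230956

-0.212310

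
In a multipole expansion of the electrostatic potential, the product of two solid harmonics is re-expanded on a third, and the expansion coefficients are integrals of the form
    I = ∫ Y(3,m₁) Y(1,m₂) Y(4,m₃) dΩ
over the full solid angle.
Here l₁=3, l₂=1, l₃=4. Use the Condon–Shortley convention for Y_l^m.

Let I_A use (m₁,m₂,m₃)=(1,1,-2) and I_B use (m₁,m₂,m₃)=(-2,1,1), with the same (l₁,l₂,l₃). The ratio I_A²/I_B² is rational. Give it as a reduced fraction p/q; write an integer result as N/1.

Shared (l₁,l₂,l₃)=(3,1,4): N and (l;000)² cancel in I_A²/I_B².
A: Δ = 0!·6!·2!/9! = 1/252; Racah Σ t=0..0: t=0:+1/96 = 1/96; ⇒ 3j(3 1 4; 1 1 -2)² = 5/84, sgn +1
B: Δ = 0!·6!·2!/9! = 1/252; Racah Σ t=0..0: t=0:+1/240 = 1/240; ⇒ 3j(3 1 4; -2 1 1)² = 1/84, sgn -1
I_A²/I_B² = (5/84)/(1/84) = 5/1

5/1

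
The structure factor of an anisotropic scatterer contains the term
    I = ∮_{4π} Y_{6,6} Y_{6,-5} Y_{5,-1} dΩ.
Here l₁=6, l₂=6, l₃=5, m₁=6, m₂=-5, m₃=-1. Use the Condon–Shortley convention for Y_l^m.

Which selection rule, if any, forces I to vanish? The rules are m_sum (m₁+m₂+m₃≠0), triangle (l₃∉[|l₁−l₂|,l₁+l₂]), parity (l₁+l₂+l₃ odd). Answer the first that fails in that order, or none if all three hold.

Σmᵢ = 0  ✓
l₃∈[|l₁−l₂|,l₁+l₂]=[0,12], have l₃=5  ✓
Σlᵢ = 17 ⇒ odd  ✗

parity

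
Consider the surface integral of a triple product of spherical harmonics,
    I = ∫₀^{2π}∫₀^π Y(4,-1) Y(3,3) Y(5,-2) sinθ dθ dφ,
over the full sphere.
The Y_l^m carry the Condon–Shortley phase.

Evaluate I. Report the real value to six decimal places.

Checks pass: Σm=0; 12 even; l₃=5∈[1,7].
(2·4+1)(2·3+1)(2·5+1) = 693
Δ: 2! 6! 4! / 13! → 1/180180
sum: t=0:+1/576 t=1:−1/144 t=2:+1/576 = -1/288
3j²(4 3 5; 0 0 0) = Δ·Π!·Σ² = 20/1001  (sign +1)
sum: t=2:+1/1728 = 1/1728
3j²(4 3 5; -1 3 -2) = Δ·Π!·Σ² = 25/858  (sign -1)
combine: 4πI² = 693·20/1001·25/858 = 750/1859
take √, sign -1: I = -0.17917854

-0.179179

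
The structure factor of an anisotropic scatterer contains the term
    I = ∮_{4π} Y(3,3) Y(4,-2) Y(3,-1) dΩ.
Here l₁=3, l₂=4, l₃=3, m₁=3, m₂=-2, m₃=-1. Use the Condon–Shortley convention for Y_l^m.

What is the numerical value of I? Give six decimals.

Checks pass: Σm=0; 10 even; l₃=3∈[1,7].
(2·3+1)(2·4+1)(2·3+1) = 441
Δ: 4! 2! 4! / 11! → 1/34650
sum: t=1:−1/72 t=2:+1/16 t=3:−1/72 = 5/144
3j²(3 4 3; 0 0 0) = Δ·Π!·Σ² = 2/77  (sign -1)
sum: t=0:+1/192 = 1/192
3j²(3 4 3; 3 -2 -1) = Δ·Π!·Σ² = 3/77  (sign +1)
combine: 4πI² = 441·2/77·3/77 = 54/121
take √, sign -1: I = -0.18845135

-0.188451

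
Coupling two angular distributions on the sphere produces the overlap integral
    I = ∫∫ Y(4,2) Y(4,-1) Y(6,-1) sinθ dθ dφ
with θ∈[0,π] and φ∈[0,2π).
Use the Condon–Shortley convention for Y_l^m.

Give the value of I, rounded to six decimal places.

0.097783

Checks pass: Σm=0; 14 even; l₃=6∈[0,8].
(2·4+1)(2·4+1)(2·6+1) = 1053
Δ: 2! 6! 6! / 15! → 1/1261260
sum: t=0:+1/4608 t=1:−1/1296 t=2:+1/4608 = -7/20736
3j²(4 4 6; 0 0 0) = Δ·Π!·Σ² = 20/1287  (sign -1)
sum: t=0:+1/3456 t=1:−1/5760 t=2:+1/172800 = 7/57600
3j²(4 4 6; 2 -1 -1) = Δ·Π!·Σ² = 21/2860  (sign -1)
combine: 4πI² = 1053·20/1287·21/2860 = 189/1573
take √, sign +1: I = 0.09778261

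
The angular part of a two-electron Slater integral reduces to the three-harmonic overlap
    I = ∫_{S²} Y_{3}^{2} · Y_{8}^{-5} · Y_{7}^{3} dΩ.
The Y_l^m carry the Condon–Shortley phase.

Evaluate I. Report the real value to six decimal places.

Checks pass: Σm=0; 18 even; l₃=7∈[5,11].
(2·3+1)(2·8+1)(2·7+1) = 1785
Δ: 4! 2! 12! / 19! → 1/5290740
sum: t=1:−1/7257600 t=2:+1/2073600 t=3:−1/7257600 = 1/4838400
3j²(3 8 7; 0 0 0) = Δ·Π!·Σ² = 252/20995  (sign -1)
sum: t=0:+1/52254720 t=1:−1/87091200 = 1/130636800
3j²(3 8 7; 2 -5 3) = Δ·Π!·Σ² = 88/20349  (sign +1)
combine: 4πI² = 1785·252/20995·88/20349 = 7392/79781
take √, sign -1: I = -0.08586700

-0.085867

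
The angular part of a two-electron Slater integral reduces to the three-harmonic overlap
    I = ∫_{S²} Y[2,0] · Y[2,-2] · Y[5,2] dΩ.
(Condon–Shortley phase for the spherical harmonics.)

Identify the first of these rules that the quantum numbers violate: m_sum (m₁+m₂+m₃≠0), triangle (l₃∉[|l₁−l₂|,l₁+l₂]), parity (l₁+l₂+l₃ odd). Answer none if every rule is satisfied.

azimuthal sum: 0 − 2 + 2 = 0  ✓
0 ≤ 5 ≤ 4 (triangle on l)  ✗
L = 2 + 2 + 5 = 9 (odd)

triangle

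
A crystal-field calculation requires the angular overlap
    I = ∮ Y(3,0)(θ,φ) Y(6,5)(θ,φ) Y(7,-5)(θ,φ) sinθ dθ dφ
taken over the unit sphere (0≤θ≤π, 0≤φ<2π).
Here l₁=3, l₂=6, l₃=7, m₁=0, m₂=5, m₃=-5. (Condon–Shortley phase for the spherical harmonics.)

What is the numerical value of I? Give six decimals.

Checks pass: Σm=0; 16 even; l₃=7∈[3,9].
(2·3+1)(2·6+1)(2·7+1) = 1365
Δ: 2! 4! 10! / 17! → 1/2042040
sum: t=0:+1/207360 t=1:−1/57600 t=2:+1/207360 = -1/129600
3j²(3 6 7; 0 0 0) = Δ·Π!·Σ² = 168/12155  (sign +1)
sum: t=1:−1/14515200 t=2:+1/4354560 = 1/6220800
3j²(3 6 7; 0 5 -5) = Δ·Π!·Σ² = 77/4420  (sign +1)
combine: 4πI² = 1365·168/12155·77/4420 = 6174/18785
take √, sign +1: I = 0.16172337

0.161723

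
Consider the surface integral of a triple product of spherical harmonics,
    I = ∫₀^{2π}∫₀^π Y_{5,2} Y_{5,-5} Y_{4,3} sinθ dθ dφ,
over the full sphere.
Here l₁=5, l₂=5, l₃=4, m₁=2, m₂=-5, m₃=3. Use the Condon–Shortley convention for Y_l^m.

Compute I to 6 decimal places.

m-sum 0 ✓  L=14 even ✓  0≤4≤10 ✓
Π(2lᵢ+1) = 11×11×9 = 1089
triangle coeff Δ(5,5,4) = 1/3153150
Σ_t [1,5]: t=1:−1/69120 t=2:+1/1728 t=3:−1/576 t=4:+1/1728 t=5:−1/69120 = -7/11520
(3j)²=2/143 [(5 5 4; 0 0 0)], sign=-1
Σ_t [0,0]: t=0:+1/103680 = 1/103680
(3j)²=7/429 [(5 5 4; 2 -5 3)], sign=-1
⇒ 4πI² = 42/169
I = (+1)√(42/169/(4π)) = 0.14062948

0.140629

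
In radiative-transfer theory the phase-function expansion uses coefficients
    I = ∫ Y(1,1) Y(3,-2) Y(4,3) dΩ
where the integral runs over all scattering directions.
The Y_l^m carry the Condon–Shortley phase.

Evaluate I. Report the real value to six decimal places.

0.000000

1 − 2 + 3 = 2 ≠ 0: azimuthal integral kills it; I = 0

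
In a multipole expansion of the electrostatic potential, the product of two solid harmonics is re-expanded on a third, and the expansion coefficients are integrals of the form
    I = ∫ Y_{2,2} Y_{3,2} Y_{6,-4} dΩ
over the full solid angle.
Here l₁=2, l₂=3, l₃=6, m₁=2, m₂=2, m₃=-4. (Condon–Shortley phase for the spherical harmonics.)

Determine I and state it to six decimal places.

triangle: need 1≤l₃≤5, have 6; I=0

0.000000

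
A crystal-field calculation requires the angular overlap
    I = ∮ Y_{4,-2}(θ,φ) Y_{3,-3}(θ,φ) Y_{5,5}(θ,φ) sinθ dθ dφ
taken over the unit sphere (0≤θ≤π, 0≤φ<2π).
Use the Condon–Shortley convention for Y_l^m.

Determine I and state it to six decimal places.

0.138791

Rules hold: Σm=0, L=12 even, 1≤5≤7.
N = 9·7·11 = 693
Δ = 2!·6!·4!/13! = 1/180180
Racah Σ t=0..2: t=0:+1/576 t=1:−1/144 t=2:+1/576 = -1/288
⇒ 3j(4 3 5; 0 0 0)² = 20/1001, sgn +1
Racah Σ t=0..0: t=0:+1/34560 = 1/34560
⇒ 3j(4 3 5; -2 -3 5)² = 5/286, sgn +1
4πI² = N·(3j₀)²·(3jₘ)² = 450/1859
I = +1·√(0.242066/4π) = 0.13879110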